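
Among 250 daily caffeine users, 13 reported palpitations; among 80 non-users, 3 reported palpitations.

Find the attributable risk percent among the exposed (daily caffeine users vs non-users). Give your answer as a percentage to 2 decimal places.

AR%: 27.88%

risk, daily caffeine users = 13/250 = 0.05200
risk, non-users = 3/80 = 0.03750
AR% = (0.05200 − 0.03750) / 0.05200 = 0.2788 → 27.88%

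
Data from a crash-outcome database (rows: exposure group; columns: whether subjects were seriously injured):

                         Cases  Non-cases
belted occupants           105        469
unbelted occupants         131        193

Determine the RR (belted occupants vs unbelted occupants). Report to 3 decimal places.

RR ≈ 0.452

risk, belted occupants = 105/574 = 0.1829
risk, unbelted occupants = 131/324 = 0.4043
RR = 0.1829 / 0.4043 = 0.452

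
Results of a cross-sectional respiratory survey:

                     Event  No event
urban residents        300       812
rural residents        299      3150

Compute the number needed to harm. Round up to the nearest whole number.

risk, urban residents = 300/1112 = 0.269784
risk, rural residents = 299/3449 = 0.086692
absolute risk difference = 0.183092
1 / 0.183092 = 5.462 → round up → 6

NNH = 6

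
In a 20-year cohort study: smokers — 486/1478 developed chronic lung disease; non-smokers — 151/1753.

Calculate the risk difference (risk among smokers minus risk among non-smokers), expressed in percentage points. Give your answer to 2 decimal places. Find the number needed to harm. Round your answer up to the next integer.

risk, smokers = 486/1478 = 0.3288
risk, non-smokers = 151/1753 = 0.0861
risk difference = 0.3288 − 0.0861 = 0.2427 → 24.27 percentage points
absolute risk difference = 0.242685
1 / 0.242685 = 4.121 → round up → 5

RD = 24.27; NNH = 5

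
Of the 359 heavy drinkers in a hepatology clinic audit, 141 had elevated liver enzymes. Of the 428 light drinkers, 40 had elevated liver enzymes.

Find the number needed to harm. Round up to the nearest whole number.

risk, heavy drinkers = 141/359 = 0.392758
risk, light drinkers = 40/428 = 0.093458
absolute risk difference = 0.299300
1 / 0.299300 = 3.341 → round up → 4

4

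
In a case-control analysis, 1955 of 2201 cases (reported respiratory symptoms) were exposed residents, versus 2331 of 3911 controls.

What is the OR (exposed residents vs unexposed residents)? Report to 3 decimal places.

OR = (1955 × 1580) / (2331 × 246) = 3088900/573426 ≈ 5.387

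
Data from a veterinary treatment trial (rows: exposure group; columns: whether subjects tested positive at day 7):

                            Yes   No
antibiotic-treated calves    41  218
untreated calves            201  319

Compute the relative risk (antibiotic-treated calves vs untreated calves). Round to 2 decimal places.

RR ≈ 0.41

risk, antibiotic-treated calves = 41/259 = 0.1583
risk, untreated calves = 201/520 = 0.3865
RR = 0.1583 / 0.3865 = 0.41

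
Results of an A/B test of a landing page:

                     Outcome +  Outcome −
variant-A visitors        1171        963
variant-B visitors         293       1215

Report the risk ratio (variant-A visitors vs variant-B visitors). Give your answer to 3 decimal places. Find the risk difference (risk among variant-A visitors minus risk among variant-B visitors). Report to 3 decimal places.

risk, variant-A visitors = 1171/2134 = 0.5487
risk, variant-B visitors = 293/1508 = 0.1943
RR = 0.5487 / 0.1943 = 2.824
risk difference = 0.5487 − 0.1943 = 0.354

RR = 2.824; RD = 0.354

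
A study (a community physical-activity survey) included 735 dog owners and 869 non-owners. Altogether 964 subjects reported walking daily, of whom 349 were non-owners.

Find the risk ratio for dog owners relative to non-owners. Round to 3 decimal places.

2.083

dog owners with the outcome: 964 − 349 = 615
dog owners without the outcome: 735 − 615 = 120
non-owners without the outcome: 869 − 349 = 520
risk, dog owners = 615/735 = 0.8367
risk, non-owners = 349/869 = 0.4016
RR = 0.8367 / 0.4016 = 2.083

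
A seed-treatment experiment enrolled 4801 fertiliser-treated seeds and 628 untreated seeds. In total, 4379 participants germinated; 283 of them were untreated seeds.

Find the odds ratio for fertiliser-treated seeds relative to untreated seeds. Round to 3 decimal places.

OR ≈ 7.083

fertiliser-treated seeds with the outcome: 4379 − 283 = 4096
fertiliser-treated seeds without the outcome: 4801 − 4096 = 705
untreated seeds without the outcome: 628 − 283 = 345
OR = (4096 × 345) / (705 × 283) = 1413120/199515 ≈ 7.083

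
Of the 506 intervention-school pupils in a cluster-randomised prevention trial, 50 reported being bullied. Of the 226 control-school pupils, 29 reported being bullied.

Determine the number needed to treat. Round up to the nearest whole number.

risk, intervention-school pupils = 50/506 = 0.098814
risk, control-school pupils = 29/226 = 0.128319
absolute risk difference = 0.029504
1 / 0.029504 = 33.894 → round up → 34

NNT = 34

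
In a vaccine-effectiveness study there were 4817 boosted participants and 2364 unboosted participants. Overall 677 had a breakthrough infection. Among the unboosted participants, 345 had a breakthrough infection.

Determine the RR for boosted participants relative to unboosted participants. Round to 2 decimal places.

0.47

boosted participants with the outcome: 677 − 345 = 332
boosted participants without the outcome: 4817 − 332 = 4485
unboosted participants without the outcome: 2364 − 345 = 2019
risk, boosted participants = 332/4817 = 0.0689
risk, unboosted participants = 345/2364 = 0.1459
RR = 0.0689 / 0.1459 = 0.47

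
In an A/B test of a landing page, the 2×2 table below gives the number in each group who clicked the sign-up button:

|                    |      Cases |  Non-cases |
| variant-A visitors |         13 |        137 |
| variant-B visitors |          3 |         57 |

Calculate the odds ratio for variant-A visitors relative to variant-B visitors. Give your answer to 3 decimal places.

OR = (13 × 57) / (137 × 3) = 741/411 ≈ 1.803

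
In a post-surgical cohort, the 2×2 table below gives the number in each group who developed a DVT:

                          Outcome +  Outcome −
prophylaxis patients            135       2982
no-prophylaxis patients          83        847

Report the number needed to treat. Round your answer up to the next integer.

risk, prophylaxis patients = 135/3117 = 0.043311
risk, no-prophylaxis patients = 83/930 = 0.089247
absolute risk difference = 0.045936
1 / 0.045936 = 21.769 → round up → 22

NNT: 22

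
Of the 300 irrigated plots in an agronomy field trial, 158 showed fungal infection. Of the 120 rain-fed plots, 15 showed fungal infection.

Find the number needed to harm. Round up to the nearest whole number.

NNH ≈ 3

risk, irrigated plots = 158/300 = 0.526667
risk, rain-fed plots = 15/120 = 0.125000
absolute risk difference = 0.401667
1 / 0.401667 = 2.490 → round up → 3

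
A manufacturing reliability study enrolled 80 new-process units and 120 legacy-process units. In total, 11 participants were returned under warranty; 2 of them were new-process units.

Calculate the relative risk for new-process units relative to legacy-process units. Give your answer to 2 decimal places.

new-process units without the outcome: 80 − 2 = 78
legacy-process units with the outcome: 11 − 2 = 9
legacy-process units without the outcome: 120 − 9 = 111
risk, new-process units = 2/80 = 0.02500
risk, legacy-process units = 9/120 = 0.07500
RR = 0.02500 / 0.07500 = 0.33

0.33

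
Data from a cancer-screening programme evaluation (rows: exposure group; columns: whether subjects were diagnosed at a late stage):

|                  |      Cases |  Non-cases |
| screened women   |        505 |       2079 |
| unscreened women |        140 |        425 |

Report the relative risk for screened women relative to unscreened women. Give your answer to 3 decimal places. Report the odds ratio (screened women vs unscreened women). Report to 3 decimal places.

risk, screened women = 505/2584 = 0.1954
risk, unscreened women = 140/565 = 0.2478
RR = 0.1954 / 0.2478 = 0.789
OR = (505 × 425) / (2079 × 140) = 214625/291060 ≈ 0.737

RR = 0.789; OR = 0.737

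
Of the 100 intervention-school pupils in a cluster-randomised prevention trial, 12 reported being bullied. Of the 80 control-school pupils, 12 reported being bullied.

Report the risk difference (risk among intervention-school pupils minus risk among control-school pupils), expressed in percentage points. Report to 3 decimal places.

RD ≈ -3.000

risk, intervention-school pupils = 12/100 = 0.1200
risk, control-school pupils = 12/80 = 0.1500
risk difference = 0.1200 − 0.1500 = -0.0300 → -3.000 percentage points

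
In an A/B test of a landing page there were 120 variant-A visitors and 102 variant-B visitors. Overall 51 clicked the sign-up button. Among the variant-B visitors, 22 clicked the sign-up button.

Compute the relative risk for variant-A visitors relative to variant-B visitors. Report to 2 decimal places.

variant-A visitors with the outcome: 51 − 22 = 29
variant-A visitors without the outcome: 120 − 29 = 91
variant-B visitors without the outcome: 102 − 22 = 80
risk, variant-A visitors = 29/120 = 0.2417
risk, variant-B visitors = 22/102 = 0.2157
RR = 0.2417 / 0.2157 = 1.12

1.12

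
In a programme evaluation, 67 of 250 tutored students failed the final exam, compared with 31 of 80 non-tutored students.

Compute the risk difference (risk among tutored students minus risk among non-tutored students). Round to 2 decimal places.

risk, tutored students = 67/250 = 0.2680
risk, non-tutored students = 31/80 = 0.3875
risk difference = 0.2680 − 0.3875 = -0.12

RD: -0.12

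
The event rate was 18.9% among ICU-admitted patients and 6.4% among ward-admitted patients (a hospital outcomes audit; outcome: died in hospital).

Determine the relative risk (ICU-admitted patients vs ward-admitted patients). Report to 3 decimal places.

RR = 0.1890 / 0.0640 = 2.953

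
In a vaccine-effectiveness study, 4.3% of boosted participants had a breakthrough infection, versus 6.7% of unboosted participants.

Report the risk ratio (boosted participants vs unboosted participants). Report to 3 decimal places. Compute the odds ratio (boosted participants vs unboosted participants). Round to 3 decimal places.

RR = 0.04300 / 0.06700 = 0.642
odds, boosted participants = 0.04300/0.95700 = 0.04493
odds, unboosted participants = 0.06700/0.93300 = 0.07181
OR = 0.04493 / 0.07181 = 0.626

RR = 0.642; OR = 0.626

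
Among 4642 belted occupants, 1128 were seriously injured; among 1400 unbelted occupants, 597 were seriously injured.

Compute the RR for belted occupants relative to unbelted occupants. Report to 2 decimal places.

risk, belted occupants = 1128/4642 = 0.2430
risk, unbelted occupants = 597/1400 = 0.4264
RR = 0.2430 / 0.4264 = 0.57

RR ≈ 0.57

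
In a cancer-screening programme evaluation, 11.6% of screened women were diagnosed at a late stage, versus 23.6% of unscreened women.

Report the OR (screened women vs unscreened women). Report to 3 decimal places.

OR ≈ 0.425

odds, screened women = 0.1160/0.8840 = 0.1312
odds, unscreened women = 0.2360/0.7640 = 0.3089
OR = 0.1312 / 0.3089 = 0.425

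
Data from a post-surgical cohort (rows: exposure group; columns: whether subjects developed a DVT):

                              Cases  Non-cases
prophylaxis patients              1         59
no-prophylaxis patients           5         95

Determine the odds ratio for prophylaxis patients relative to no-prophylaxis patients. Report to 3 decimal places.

odds, prophylaxis patients = 1/59 = 0.01695
odds, no-prophylaxis patients = 5/95 = 0.05263
OR = 0.01695 / 0.05263 = 0.322

0.322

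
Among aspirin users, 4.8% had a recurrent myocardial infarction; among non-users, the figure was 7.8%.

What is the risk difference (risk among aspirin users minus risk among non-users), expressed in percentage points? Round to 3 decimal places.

risk difference = 0.04800 − 0.07800 = -0.03000 → -3.000 percentage points

RD = -3.000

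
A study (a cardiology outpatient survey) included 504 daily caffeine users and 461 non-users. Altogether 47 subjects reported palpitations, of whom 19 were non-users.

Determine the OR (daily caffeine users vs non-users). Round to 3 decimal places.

daily caffeine users with the outcome: 47 − 19 = 28
daily caffeine users without the outcome: 504 − 28 = 476
non-users without the outcome: 461 − 19 = 442
OR = (28 × 442) / (476 × 19) = 12376/9044 ≈ 1.368

OR: 1.368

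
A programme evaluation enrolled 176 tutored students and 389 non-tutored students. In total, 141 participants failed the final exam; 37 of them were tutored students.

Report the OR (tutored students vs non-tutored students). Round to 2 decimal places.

tutored students without the outcome: 176 − 37 = 139
non-tutored students with the outcome: 141 − 37 = 104
non-tutored students without the outcome: 389 − 104 = 285
odds, tutored students = 37/139 = 0.2662
odds, non-tutored students = 104/285 = 0.3649
OR = 0.2662 / 0.3649 = 0.73

OR: 0.73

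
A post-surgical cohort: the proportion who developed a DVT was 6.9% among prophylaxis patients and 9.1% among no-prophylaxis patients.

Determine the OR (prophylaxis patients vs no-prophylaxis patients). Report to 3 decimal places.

odds, prophylaxis patients = 0.0690/0.9310 = 0.0741
odds, no-prophylaxis patients = 0.0910/0.9090 = 0.1001
OR = 0.0741 / 0.1001 = 0.740

OR = 0.740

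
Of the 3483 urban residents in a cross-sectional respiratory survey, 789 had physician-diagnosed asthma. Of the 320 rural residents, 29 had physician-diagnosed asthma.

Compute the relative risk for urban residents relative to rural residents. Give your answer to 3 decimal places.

RR: 2.500

risk, urban residents = 789/3483 = 0.2265
risk, rural residents = 29/320 = 0.0906
RR = 0.2265 / 0.0906 = 2.500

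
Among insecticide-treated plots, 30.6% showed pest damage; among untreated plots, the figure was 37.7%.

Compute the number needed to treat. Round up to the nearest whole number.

15

absolute risk difference = 0.071000
1 / 0.071000 = 14.085 → round up → 15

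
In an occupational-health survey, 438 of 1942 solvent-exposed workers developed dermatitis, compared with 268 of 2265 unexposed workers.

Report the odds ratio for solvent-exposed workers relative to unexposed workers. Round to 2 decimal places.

odds, solvent-exposed workers = 438/1504 = 0.2912
odds, unexposed workers = 268/1997 = 0.1342
OR = 0.2912 / 0.1342 = 2.17

OR: 2.17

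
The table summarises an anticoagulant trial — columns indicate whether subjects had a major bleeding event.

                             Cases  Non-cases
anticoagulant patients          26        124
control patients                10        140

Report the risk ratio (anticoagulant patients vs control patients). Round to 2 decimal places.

risk, anticoagulant patients = 26/150 = 0.1733
risk, control patients = 10/150 = 0.0667
RR = 0.1733 / 0.0667 = 2.60

2.60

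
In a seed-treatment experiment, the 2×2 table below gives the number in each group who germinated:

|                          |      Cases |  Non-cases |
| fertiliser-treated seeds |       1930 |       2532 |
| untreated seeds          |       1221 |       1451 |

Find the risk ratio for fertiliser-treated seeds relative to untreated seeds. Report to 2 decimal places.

RR: 0.95

risk, fertiliser-treated seeds = 1930/4462 = 0.4325
risk, untreated seeds = 1221/2672 = 0.4570
RR = 0.4325 / 0.4570 = 0.95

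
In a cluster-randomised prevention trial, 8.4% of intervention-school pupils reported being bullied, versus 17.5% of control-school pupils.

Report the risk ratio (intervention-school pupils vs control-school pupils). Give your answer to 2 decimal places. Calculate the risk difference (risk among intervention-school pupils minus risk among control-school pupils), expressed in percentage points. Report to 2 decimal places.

RR = 0.0840 / 0.1750 = 0.48
risk difference = 0.0840 − 0.1750 = -0.0910 → -9.10 percentage points

RR = 0.48; RD = -9.10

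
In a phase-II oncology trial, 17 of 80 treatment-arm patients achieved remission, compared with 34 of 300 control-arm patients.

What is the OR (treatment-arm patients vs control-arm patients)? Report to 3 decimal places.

OR = (17 × 266) / (63 × 34) = 4522/2142 ≈ 2.111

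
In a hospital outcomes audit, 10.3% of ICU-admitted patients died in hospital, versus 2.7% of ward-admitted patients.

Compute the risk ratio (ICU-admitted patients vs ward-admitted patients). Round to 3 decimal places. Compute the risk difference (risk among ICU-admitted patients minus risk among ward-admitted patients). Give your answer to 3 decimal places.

RR = 0.10300 / 0.02700 = 3.815
risk difference = 0.10300 − 0.02700 = 0.076

RR = 3.815; RD = 0.076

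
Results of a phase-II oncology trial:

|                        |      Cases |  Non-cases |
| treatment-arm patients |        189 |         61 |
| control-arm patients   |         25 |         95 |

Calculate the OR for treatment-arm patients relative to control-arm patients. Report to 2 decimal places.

11.77

odds, treatment-arm patients = 189/61 = 3.0984
odds, control-arm patients = 25/95 = 0.2632
OR = 3.0984 / 0.2632 = 11.77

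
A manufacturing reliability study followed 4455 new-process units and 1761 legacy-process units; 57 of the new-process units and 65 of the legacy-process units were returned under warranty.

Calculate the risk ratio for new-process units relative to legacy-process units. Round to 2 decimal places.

RR ≈ 0.35

risk, new-process units = 57/4455 = 0.01279
risk, legacy-process units = 65/1761 = 0.03691
RR = 0.01279 / 0.03691 = 0.35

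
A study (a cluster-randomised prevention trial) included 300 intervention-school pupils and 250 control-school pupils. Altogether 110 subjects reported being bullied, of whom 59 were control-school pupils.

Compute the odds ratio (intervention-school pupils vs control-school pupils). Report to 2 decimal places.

OR ≈ 0.66

intervention-school pupils with the outcome: 110 − 59 = 51
intervention-school pupils without the outcome: 300 − 51 = 249
control-school pupils without the outcome: 250 − 59 = 191
OR = (51 × 191) / (249 × 59) = 9741/14691 ≈ 0.66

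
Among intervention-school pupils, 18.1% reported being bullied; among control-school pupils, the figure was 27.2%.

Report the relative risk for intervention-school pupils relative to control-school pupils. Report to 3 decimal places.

RR = 0.1810 / 0.2720 = 0.665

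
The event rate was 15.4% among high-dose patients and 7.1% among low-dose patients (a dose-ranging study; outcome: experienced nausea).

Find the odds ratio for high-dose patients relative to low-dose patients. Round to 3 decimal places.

2.382

odds, high-dose patients = 0.1540/0.8460 = 0.1820
odds, low-dose patients = 0.0710/0.9290 = 0.0764
OR = 0.1820 / 0.0764 = 2.382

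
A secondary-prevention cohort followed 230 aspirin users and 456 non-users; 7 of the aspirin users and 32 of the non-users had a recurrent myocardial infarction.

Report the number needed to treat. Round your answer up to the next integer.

risk, aspirin users = 7/230 = 0.030435
risk, non-users = 32/456 = 0.070175
absolute risk difference = 0.039741
1 / 0.039741 = 25.163 → round up → 26

26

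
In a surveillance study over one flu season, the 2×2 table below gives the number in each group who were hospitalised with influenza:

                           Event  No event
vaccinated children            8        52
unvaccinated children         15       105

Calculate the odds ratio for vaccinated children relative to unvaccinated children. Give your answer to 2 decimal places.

OR = (8 × 105) / (52 × 15) = 840/780 ≈ 1.08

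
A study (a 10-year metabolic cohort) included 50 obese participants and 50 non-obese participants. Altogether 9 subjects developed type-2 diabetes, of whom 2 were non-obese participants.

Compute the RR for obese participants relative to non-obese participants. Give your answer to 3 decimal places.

RR: 3.500

obese participants with the outcome: 9 − 2 = 7
obese participants without the outcome: 50 − 7 = 43
non-obese participants without the outcome: 50 − 2 = 48
risk, obese participants = 7/50 = 0.14000
risk, non-obese participants = 2/50 = 0.04000
RR = 0.14000 / 0.04000 = 3.500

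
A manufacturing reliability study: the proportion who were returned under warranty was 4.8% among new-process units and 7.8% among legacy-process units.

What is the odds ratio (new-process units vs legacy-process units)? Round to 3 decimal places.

OR = 0.596

odds, new-process units = 0.04800/0.95200 = 0.05042
odds, legacy-process units = 0.07800/0.92200 = 0.08460
OR = 0.05042 / 0.08460 = 0.596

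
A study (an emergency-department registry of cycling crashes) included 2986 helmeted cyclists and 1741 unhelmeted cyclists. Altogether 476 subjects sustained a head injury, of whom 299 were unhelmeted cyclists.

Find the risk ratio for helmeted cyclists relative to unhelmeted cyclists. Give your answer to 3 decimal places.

0.345

helmeted cyclists with the outcome: 476 − 299 = 177
helmeted cyclists without the outcome: 2986 − 177 = 2809
unhelmeted cyclists without the outcome: 1741 − 299 = 1442
risk, helmeted cyclists = 177/2986 = 0.0593
risk, unhelmeted cyclists = 299/1741 = 0.1717
RR = 0.0593 / 0.1717 = 0.345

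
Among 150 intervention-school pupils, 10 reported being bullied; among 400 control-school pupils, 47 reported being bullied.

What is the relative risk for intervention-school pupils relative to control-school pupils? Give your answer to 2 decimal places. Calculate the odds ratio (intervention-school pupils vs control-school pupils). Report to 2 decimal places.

risk, intervention-school pupils = 10/150 = 0.0667
risk, control-school pupils = 47/400 = 0.1175
RR = 0.0667 / 0.1175 = 0.57
OR = (10 × 353) / (140 × 47) = 3530/6580 ≈ 0.54

RR = 0.57; OR = 0.54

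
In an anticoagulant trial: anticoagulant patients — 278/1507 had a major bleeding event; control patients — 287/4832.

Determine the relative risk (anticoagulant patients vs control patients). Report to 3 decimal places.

risk, anticoagulant patients = 278/1507 = 0.1845
risk, control patients = 287/4832 = 0.0594
RR = 0.1845 / 0.0594 = 3.106

3.106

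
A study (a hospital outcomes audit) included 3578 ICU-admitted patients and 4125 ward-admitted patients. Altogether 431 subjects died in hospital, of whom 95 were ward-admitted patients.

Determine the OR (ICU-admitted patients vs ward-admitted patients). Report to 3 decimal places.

ICU-admitted patients with the outcome: 431 − 95 = 336
ICU-admitted patients without the outcome: 3578 − 336 = 3242
ward-admitted patients without the outcome: 4125 − 95 = 4030
OR = (336 × 4030) / (3242 × 95) = 1354080/307990 ≈ 4.397

OR: 4.397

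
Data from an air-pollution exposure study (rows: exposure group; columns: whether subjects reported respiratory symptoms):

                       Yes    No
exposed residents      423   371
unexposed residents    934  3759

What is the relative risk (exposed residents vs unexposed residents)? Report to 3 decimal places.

2.677

risk, exposed residents = 423/794 = 0.5327
risk, unexposed residents = 934/4693 = 0.1990
RR = 0.5327 / 0.1990 = 2.677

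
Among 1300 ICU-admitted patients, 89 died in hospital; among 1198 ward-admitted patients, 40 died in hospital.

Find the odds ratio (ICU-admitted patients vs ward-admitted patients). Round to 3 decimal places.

odds, ICU-admitted patients = 89/1211 = 0.07349
odds, ward-admitted patients = 40/1158 = 0.03454
OR = 0.07349 / 0.03454 = 2.128

OR = 2.128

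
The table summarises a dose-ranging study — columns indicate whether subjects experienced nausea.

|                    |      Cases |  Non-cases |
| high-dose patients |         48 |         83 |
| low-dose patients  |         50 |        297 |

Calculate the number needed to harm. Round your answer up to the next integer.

NNH = 5

risk, high-dose patients = 48/131 = 0.366412
risk, low-dose patients = 50/347 = 0.144092
absolute risk difference = 0.222320
1 / 0.222320 = 4.498 → round up → 5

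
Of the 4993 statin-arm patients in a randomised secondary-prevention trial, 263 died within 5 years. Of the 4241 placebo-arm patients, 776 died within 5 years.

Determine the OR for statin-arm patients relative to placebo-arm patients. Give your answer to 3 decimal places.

odds, statin-arm patients = 263/4730 = 0.0556
odds, placebo-arm patients = 776/3465 = 0.2240
OR = 0.0556 / 0.2240 = 0.248

OR ≈ 0.248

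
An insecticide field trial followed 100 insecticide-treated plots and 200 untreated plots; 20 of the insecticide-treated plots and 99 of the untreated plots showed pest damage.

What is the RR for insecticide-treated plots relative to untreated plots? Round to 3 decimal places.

risk, insecticide-treated plots = 20/100 = 0.2000
risk, untreated plots = 99/200 = 0.4950
RR = 0.2000 / 0.4950 = 0.404

RR ≈ 0.404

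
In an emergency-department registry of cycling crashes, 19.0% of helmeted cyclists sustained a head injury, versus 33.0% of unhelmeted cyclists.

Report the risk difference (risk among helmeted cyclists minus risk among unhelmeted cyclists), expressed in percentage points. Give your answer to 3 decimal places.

risk difference = 0.1900 − 0.3300 = -0.1400 → -14.000 percentage points

-14.000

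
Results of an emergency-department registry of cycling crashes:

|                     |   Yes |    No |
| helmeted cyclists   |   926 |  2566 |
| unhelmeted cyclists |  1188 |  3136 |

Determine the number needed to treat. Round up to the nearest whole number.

NNT ≈ 105

risk, helmeted cyclists = 926/3492 = 0.265178
risk, unhelmeted cyclists = 1188/4324 = 0.274746
absolute risk difference = 0.009568
1 / 0.009568 = 104.515 → round up → 105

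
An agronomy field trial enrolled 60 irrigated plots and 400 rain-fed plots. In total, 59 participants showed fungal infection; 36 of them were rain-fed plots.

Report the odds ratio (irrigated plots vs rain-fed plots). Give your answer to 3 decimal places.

irrigated plots with the outcome: 59 − 36 = 23
irrigated plots without the outcome: 60 − 23 = 37
rain-fed plots without the outcome: 400 − 36 = 364
odds, irrigated plots = 23/37 = 0.6216
odds, rain-fed plots = 36/364 = 0.0989
OR = 0.6216 / 0.0989 = 6.285

OR = 6.285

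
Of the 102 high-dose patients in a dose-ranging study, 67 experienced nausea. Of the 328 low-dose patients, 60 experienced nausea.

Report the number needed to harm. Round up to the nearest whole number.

risk, high-dose patients = 67/102 = 0.656863
risk, low-dose patients = 60/328 = 0.182927
absolute risk difference = 0.473936
1 / 0.473936 = 2.110 → round up → 3

NNH: 3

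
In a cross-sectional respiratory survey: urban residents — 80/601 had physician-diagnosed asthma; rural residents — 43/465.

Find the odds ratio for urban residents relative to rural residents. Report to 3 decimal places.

OR = (80 × 422) / (521 × 43) = 33760/22403 ≈ 1.507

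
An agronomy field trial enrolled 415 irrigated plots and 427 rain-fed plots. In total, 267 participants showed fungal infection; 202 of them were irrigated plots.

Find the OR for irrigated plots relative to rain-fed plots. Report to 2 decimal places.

5.28

irrigated plots without the outcome: 415 − 202 = 213
rain-fed plots with the outcome: 267 − 202 = 65
rain-fed plots without the outcome: 427 − 65 = 362
OR = (202 × 362) / (213 × 65) = 73124/13845 ≈ 5.28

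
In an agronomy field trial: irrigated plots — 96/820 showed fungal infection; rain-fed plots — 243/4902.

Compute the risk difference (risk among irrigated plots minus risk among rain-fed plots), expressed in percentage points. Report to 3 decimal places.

RD = 6.750

risk, irrigated plots = 96/820 = 0.11707
risk, rain-fed plots = 243/4902 = 0.04957
risk difference = 0.11707 − 0.04957 = 0.06750 → 6.750 percentage points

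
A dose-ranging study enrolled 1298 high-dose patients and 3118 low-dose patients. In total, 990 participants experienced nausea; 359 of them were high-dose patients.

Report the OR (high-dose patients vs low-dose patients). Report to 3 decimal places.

high-dose patients without the outcome: 1298 − 359 = 939
low-dose patients with the outcome: 990 − 359 = 631
low-dose patients without the outcome: 3118 − 631 = 2487
OR = (359 × 2487) / (939 × 631) = 892833/592509 ≈ 1.507

1.507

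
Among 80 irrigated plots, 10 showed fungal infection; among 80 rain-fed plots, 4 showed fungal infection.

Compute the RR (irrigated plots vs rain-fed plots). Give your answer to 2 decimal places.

RR ≈ 2.50

risk, irrigated plots = 10/80 = 0.1250
risk, rain-fed plots = 4/80 = 0.0500
RR = 0.1250 / 0.0500 = 2.50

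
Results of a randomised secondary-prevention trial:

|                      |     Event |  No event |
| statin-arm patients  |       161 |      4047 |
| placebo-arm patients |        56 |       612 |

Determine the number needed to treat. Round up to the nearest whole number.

risk, statin-arm patients = 161/4208 = 0.038260
risk, placebo-arm patients = 56/668 = 0.083832
absolute risk difference = 0.045572
1 / 0.045572 = 21.943 → round up → 22

NNT ≈ 22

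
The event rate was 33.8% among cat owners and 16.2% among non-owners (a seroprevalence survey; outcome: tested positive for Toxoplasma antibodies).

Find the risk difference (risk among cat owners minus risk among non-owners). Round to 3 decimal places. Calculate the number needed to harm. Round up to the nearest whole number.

RD = 0.176; NNH = 6

risk difference = 0.3380 − 0.1620 = 0.176
absolute risk difference = 0.176000
1 / 0.176000 = 5.682 → round up → 6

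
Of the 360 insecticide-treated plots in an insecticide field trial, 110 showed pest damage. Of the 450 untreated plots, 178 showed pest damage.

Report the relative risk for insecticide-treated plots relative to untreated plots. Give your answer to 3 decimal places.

0.772

risk, insecticide-treated plots = 110/360 = 0.3056
risk, untreated plots = 178/450 = 0.3956
RR = 0.3056 / 0.3956 = 0.772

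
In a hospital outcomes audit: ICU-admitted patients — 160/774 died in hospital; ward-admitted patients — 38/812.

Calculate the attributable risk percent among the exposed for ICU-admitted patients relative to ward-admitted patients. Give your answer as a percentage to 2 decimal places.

risk, ICU-admitted patients = 160/774 = 0.20672
risk, ward-admitted patients = 38/812 = 0.04680
AR% = (0.20672 − 0.04680) / 0.20672 = 0.7736 → 77.36%

77.36%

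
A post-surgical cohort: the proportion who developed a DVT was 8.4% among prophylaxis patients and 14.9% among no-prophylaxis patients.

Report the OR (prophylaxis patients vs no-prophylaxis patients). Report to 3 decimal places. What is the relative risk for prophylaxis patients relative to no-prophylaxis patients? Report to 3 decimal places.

odds, prophylaxis patients = 0.0840/0.9160 = 0.0917
odds, no-prophylaxis patients = 0.1490/0.8510 = 0.1751
OR = 0.0917 / 0.1751 = 0.524
RR = 0.0840 / 0.1490 = 0.564

OR = 0.524; RR = 0.564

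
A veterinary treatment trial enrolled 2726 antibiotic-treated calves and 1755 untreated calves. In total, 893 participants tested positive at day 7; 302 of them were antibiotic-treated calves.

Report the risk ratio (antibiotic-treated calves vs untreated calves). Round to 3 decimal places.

antibiotic-treated calves without the outcome: 2726 − 302 = 2424
untreated calves with the outcome: 893 − 302 = 591
untreated calves without the outcome: 1755 − 591 = 1164
risk, antibiotic-treated calves = 302/2726 = 0.1108
risk, untreated calves = 591/1755 = 0.3368
RR = 0.1108 / 0.3368 = 0.329

0.329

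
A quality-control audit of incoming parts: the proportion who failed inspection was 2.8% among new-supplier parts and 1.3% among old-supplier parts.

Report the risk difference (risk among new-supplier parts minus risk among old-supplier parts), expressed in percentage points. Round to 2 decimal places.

RD = 1.50

risk difference = 0.02800 − 0.01300 = 0.01500 → 1.50 percentage points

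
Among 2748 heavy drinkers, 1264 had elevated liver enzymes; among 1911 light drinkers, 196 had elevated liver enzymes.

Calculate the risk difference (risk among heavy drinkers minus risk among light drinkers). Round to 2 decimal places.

0.36

risk, heavy drinkers = 1264/2748 = 0.4600
risk, light drinkers = 196/1911 = 0.1026
risk difference = 0.4600 − 0.1026 = 0.36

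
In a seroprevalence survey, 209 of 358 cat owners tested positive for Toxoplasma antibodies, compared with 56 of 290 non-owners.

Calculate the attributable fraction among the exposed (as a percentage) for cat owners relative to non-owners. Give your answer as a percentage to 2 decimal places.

AR% ≈ 66.92%

risk, cat owners = 209/358 = 0.5838
risk, non-owners = 56/290 = 0.1931
AR% = (0.5838 − 0.1931) / 0.5838 = 0.6692 → 66.92%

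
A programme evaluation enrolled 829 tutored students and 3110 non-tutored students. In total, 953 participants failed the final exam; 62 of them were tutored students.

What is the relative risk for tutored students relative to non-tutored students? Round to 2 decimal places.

RR = 0.26

tutored students without the outcome: 829 − 62 = 767
non-tutored students with the outcome: 953 − 62 = 891
non-tutored students without the outcome: 3110 − 891 = 2219
risk, tutored students = 62/829 = 0.0748
risk, non-tutored students = 891/3110 = 0.2865
RR = 0.0748 / 0.2865 = 0.26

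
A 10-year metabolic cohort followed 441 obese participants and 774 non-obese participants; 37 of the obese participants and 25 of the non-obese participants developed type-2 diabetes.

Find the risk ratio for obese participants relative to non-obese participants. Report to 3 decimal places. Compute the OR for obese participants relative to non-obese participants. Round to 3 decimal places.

RR = 2.598; OR = 2.744

risk, obese participants = 37/441 = 0.08390
risk, non-obese participants = 25/774 = 0.03230
RR = 0.08390 / 0.03230 = 2.598
odds, obese participants = 37/404 = 0.09158
odds, non-obese participants = 25/749 = 0.03338
OR = 0.09158 / 0.03338 = 2.744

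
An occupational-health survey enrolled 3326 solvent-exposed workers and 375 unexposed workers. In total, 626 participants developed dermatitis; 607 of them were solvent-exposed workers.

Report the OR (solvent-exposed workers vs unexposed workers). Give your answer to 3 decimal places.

OR ≈ 4.183

solvent-exposed workers without the outcome: 3326 − 607 = 2719
unexposed workers with the outcome: 626 − 607 = 19
unexposed workers without the outcome: 375 − 19 = 356
OR = (607 × 356) / (2719 × 19) = 216092/51661 ≈ 4.183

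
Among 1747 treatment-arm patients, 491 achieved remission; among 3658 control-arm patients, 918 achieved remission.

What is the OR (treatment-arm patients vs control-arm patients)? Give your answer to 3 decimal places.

OR = (491 × 2740) / (1256 × 918) = 1345340/1153008 ≈ 1.167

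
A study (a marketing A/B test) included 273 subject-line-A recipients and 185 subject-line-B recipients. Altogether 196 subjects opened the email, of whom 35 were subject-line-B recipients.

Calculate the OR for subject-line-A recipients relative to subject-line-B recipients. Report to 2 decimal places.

subject-line-A recipients with the outcome: 196 − 35 = 161
subject-line-A recipients without the outcome: 273 − 161 = 112
subject-line-B recipients without the outcome: 185 − 35 = 150
OR = (161 × 150) / (112 × 35) = 24150/3920 ≈ 6.16

6.16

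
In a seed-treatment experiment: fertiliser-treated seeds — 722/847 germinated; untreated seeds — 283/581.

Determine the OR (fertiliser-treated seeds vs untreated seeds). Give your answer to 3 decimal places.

6.082

odds, fertiliser-treated seeds = 722/125 = 5.7760
odds, untreated seeds = 283/298 = 0.9497
OR = 5.7760 / 0.9497 = 6.082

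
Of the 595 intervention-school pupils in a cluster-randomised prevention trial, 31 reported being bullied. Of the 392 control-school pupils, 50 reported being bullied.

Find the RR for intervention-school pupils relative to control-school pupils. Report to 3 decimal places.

risk, intervention-school pupils = 31/595 = 0.0521
risk, control-school pupils = 50/392 = 0.1276
RR = 0.0521 / 0.1276 = 0.408

0.408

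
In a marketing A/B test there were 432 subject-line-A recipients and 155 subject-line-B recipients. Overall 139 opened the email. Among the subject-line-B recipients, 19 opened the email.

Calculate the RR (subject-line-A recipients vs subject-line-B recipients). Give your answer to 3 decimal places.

subject-line-A recipients with the outcome: 139 − 19 = 120
subject-line-A recipients without the outcome: 432 − 120 = 312
subject-line-B recipients without the outcome: 155 − 19 = 136
risk, subject-line-A recipients = 120/432 = 0.2778
risk, subject-line-B recipients = 19/155 = 0.1226
RR = 0.2778 / 0.1226 = 2.266

RR ≈ 2.266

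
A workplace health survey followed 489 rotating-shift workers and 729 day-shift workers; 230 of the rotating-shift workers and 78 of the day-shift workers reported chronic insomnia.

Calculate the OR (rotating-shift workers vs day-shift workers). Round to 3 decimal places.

odds, rotating-shift workers = 230/259 = 0.8880
odds, day-shift workers = 78/651 = 0.1198
OR = 0.8880 / 0.1198 = 7.412

7.412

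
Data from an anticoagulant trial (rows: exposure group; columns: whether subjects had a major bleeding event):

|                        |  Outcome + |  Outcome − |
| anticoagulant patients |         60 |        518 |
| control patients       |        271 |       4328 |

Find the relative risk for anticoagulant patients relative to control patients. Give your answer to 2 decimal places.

risk, anticoagulant patients = 60/578 = 0.1038
risk, control patients = 271/4599 = 0.0589
RR = 0.1038 / 0.0589 = 1.76

RR: 1.76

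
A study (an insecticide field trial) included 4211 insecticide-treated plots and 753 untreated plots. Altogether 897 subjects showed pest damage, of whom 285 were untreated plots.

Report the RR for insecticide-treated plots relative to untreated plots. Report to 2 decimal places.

0.38

insecticide-treated plots with the outcome: 897 − 285 = 612
insecticide-treated plots without the outcome: 4211 − 612 = 3599
untreated plots without the outcome: 753 − 285 = 468
risk, insecticide-treated plots = 612/4211 = 0.1453
risk, untreated plots = 285/753 = 0.3785
RR = 0.1453 / 0.3785 = 0.38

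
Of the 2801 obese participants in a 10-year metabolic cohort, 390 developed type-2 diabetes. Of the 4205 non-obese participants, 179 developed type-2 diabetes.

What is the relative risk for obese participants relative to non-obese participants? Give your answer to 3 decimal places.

RR = 3.271

risk, obese participants = 390/2801 = 0.13924
risk, non-obese participants = 179/4205 = 0.04257
RR = 0.13924 / 0.04257 = 3.271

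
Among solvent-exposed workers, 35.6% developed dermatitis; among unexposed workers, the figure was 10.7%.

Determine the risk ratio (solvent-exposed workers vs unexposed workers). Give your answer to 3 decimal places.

RR = 0.3560 / 0.1070 = 3.327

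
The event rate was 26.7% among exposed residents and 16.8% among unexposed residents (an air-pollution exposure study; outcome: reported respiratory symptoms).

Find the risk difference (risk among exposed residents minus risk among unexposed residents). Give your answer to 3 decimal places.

risk difference = 0.2670 − 0.1680 = 0.099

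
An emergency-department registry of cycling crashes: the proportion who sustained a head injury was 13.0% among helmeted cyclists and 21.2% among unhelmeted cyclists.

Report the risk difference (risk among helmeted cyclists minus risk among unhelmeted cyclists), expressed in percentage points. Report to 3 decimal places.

risk difference = 0.1300 − 0.2120 = -0.0820 → -8.200 percentage points

RD ≈ -8.200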